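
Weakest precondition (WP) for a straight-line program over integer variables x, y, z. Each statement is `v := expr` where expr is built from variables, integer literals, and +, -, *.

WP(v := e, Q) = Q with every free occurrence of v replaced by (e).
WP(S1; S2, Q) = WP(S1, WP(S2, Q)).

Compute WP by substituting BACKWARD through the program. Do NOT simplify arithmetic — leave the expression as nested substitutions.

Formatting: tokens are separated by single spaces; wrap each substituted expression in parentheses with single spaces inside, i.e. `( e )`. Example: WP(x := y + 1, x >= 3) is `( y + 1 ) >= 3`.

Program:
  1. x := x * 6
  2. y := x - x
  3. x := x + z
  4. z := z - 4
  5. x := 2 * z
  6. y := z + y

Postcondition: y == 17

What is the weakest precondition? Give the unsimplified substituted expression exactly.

Answer: ( ( z - 4 ) + ( ( x * 6 ) - ( x * 6 ) ) ) == 17

Derivation:
post: y == 17
stmt 6: y := z + y  -- replace 1 occurrence(s) of y with (z + y)
  => ( z + y ) == 17
stmt 5: x := 2 * z  -- replace 0 occurrence(s) of x with (2 * z)
  => ( z + y ) == 17
stmt 4: z := z - 4  -- replace 1 occurrence(s) of z with (z - 4)
  => ( ( z - 4 ) + y ) == 17
stmt 3: x := x + z  -- replace 0 occurrence(s) of x with (x + z)
  => ( ( z - 4 ) + y ) == 17
stmt 2: y := x - x  -- replace 1 occurrence(s) of y with (x - x)
  => ( ( z - 4 ) + ( x - x ) ) == 17
stmt 1: x := x * 6  -- replace 2 occurrence(s) of x with (x * 6)
  => ( ( z - 4 ) + ( ( x * 6 ) - ( x * 6 ) ) ) == 17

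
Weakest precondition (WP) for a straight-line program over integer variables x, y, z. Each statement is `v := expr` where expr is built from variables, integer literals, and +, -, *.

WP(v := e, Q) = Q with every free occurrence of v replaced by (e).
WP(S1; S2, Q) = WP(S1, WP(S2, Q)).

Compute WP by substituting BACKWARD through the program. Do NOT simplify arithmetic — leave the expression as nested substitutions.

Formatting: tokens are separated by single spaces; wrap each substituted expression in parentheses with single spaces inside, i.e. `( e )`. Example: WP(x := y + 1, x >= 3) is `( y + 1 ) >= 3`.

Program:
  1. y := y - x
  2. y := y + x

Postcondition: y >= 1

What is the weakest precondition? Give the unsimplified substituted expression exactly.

post: y >= 1
stmt 2: y := y + x  -- replace 1 occurrence(s) of y with (y + x)
  => ( y + x ) >= 1
stmt 1: y := y - x  -- replace 1 occurrence(s) of y with (y - x)
  => ( ( y - x ) + x ) >= 1

Answer: ( ( y - x ) + x ) >= 1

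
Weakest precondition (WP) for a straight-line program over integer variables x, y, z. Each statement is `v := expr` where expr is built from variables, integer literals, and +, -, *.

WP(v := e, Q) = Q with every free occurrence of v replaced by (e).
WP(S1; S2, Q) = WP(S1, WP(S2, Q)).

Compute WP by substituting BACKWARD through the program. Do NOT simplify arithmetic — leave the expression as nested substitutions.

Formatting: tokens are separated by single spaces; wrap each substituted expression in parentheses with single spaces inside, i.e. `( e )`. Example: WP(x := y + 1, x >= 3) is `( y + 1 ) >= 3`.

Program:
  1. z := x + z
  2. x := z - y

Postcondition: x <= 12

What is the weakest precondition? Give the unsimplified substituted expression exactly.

Answer: ( ( x + z ) - y ) <= 12

Derivation:
post: x <= 12
stmt 2: x := z - y  -- replace 1 occurrence(s) of x with (z - y)
  => ( z - y ) <= 12
stmt 1: z := x + z  -- replace 1 occurrence(s) of z with (x + z)
  => ( ( x + z ) - y ) <= 12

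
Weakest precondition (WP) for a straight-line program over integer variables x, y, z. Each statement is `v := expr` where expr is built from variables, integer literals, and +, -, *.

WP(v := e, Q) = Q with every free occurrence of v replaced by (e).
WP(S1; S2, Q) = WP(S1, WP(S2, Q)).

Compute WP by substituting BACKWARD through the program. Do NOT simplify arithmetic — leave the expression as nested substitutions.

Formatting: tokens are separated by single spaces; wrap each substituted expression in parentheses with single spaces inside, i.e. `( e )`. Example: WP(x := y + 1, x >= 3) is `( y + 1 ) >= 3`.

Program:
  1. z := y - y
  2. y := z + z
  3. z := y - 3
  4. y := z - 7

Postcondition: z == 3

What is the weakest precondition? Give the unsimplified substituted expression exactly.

Answer: ( ( ( y - y ) + ( y - y ) ) - 3 ) == 3

Derivation:
post: z == 3
stmt 4: y := z - 7  -- replace 0 occurrence(s) of y with (z - 7)
  => z == 3
stmt 3: z := y - 3  -- replace 1 occurrence(s) of z with (y - 3)
  => ( y - 3 ) == 3
stmt 2: y := z + z  -- replace 1 occurrence(s) of y with (z + z)
  => ( ( z + z ) - 3 ) == 3
stmt 1: z := y - y  -- replace 2 occurrence(s) of z with (y - y)
  => ( ( ( y - y ) + ( y - y ) ) - 3 ) == 3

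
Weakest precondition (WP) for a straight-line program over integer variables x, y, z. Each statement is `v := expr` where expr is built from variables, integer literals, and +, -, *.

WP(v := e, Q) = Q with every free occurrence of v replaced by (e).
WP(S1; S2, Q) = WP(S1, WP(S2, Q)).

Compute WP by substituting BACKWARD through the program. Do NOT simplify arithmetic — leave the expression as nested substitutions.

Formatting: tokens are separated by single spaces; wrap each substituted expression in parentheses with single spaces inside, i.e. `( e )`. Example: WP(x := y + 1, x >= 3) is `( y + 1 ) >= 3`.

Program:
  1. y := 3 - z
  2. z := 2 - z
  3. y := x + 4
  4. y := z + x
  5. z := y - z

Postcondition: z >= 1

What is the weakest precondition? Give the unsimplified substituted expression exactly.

Answer: ( ( ( 2 - z ) + x ) - ( 2 - z ) ) >= 1

Derivation:
post: z >= 1
stmt 5: z := y - z  -- replace 1 occurrence(s) of z with (y - z)
  => ( y - z ) >= 1
stmt 4: y := z + x  -- replace 1 occurrence(s) of y with (z + x)
  => ( ( z + x ) - z ) >= 1
stmt 3: y := x + 4  -- replace 0 occurrence(s) of y with (x + 4)
  => ( ( z + x ) - z ) >= 1
stmt 2: z := 2 - z  -- replace 2 occurrence(s) of z with (2 - z)
  => ( ( ( 2 - z ) + x ) - ( 2 - z ) ) >= 1
stmt 1: y := 3 - z  -- replace 0 occurrence(s) of y with (3 - z)
  => ( ( ( 2 - z ) + x ) - ( 2 - z ) ) >= 1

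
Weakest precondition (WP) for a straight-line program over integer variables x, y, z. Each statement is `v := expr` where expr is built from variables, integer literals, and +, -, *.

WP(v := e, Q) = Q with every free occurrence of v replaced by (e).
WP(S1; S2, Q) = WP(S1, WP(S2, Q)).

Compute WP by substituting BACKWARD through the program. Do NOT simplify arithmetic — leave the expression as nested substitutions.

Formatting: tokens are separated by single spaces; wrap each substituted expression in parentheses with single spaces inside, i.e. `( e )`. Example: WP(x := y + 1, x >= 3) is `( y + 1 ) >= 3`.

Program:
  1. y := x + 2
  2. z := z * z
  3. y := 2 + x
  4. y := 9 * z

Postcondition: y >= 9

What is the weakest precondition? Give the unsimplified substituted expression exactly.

post: y >= 9
stmt 4: y := 9 * z  -- replace 1 occurrence(s) of y with (9 * z)
  => ( 9 * z ) >= 9
stmt 3: y := 2 + x  -- replace 0 occurrence(s) of y with (2 + x)
  => ( 9 * z ) >= 9
stmt 2: z := z * z  -- replace 1 occurrence(s) of z with (z * z)
  => ( 9 * ( z * z ) ) >= 9
stmt 1: y := x + 2  -- replace 0 occurrence(s) of y with (x + 2)
  => ( 9 * ( z * z ) ) >= 9

Answer: ( 9 * ( z * z ) ) >= 9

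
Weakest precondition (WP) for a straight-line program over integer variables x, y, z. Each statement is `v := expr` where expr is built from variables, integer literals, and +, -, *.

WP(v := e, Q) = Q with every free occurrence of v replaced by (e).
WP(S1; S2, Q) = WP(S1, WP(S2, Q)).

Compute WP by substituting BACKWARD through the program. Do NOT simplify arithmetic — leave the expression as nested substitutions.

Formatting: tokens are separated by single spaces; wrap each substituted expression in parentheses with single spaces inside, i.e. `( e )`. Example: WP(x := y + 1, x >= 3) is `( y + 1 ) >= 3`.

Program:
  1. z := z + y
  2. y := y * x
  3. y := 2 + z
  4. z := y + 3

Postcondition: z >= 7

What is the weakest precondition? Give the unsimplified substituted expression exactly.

post: z >= 7
stmt 4: z := y + 3  -- replace 1 occurrence(s) of z with (y + 3)
  => ( y + 3 ) >= 7
stmt 3: y := 2 + z  -- replace 1 occurrence(s) of y with (2 + z)
  => ( ( 2 + z ) + 3 ) >= 7
stmt 2: y := y * x  -- replace 0 occurrence(s) of y with (y * x)
  => ( ( 2 + z ) + 3 ) >= 7
stmt 1: z := z + y  -- replace 1 occurrence(s) of z with (z + y)
  => ( ( 2 + ( z + y ) ) + 3 ) >= 7

Answer: ( ( 2 + ( z + y ) ) + 3 ) >= 7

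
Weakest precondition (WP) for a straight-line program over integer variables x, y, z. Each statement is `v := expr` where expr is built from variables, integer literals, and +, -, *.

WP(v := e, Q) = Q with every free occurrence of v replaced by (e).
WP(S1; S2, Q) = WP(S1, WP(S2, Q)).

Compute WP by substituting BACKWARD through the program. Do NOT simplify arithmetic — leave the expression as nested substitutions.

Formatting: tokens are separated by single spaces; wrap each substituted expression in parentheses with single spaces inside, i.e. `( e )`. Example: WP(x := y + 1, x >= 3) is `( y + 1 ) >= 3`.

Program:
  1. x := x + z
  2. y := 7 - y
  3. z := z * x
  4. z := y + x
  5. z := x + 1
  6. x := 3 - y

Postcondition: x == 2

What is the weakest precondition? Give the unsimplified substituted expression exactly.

Answer: ( 3 - ( 7 - y ) ) == 2

Derivation:
post: x == 2
stmt 6: x := 3 - y  -- replace 1 occurrence(s) of x with (3 - y)
  => ( 3 - y ) == 2
stmt 5: z := x + 1  -- replace 0 occurrence(s) of z with (x + 1)
  => ( 3 - y ) == 2
stmt 4: z := y + x  -- replace 0 occurrence(s) of z with (y + x)
  => ( 3 - y ) == 2
stmt 3: z := z * x  -- replace 0 occurrence(s) of z with (z * x)
  => ( 3 - y ) == 2
stmt 2: y := 7 - y  -- replace 1 occurrence(s) of y with (7 - y)
  => ( 3 - ( 7 - y ) ) == 2
stmt 1: x := x + z  -- replace 0 occurrence(s) of x with (x + z)
  => ( 3 - ( 7 - y ) ) == 2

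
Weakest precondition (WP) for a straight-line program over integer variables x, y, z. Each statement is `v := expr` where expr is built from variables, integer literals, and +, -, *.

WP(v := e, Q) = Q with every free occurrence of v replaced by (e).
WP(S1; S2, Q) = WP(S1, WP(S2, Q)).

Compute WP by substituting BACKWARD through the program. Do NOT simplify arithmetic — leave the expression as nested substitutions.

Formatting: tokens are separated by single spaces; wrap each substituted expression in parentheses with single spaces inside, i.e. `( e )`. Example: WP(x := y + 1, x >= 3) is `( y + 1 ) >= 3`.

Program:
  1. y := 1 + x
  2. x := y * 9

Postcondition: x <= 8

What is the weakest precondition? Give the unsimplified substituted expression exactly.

post: x <= 8
stmt 2: x := y * 9  -- replace 1 occurrence(s) of x with (y * 9)
  => ( y * 9 ) <= 8
stmt 1: y := 1 + x  -- replace 1 occurrence(s) of y with (1 + x)
  => ( ( 1 + x ) * 9 ) <= 8

Answer: ( ( 1 + x ) * 9 ) <= 8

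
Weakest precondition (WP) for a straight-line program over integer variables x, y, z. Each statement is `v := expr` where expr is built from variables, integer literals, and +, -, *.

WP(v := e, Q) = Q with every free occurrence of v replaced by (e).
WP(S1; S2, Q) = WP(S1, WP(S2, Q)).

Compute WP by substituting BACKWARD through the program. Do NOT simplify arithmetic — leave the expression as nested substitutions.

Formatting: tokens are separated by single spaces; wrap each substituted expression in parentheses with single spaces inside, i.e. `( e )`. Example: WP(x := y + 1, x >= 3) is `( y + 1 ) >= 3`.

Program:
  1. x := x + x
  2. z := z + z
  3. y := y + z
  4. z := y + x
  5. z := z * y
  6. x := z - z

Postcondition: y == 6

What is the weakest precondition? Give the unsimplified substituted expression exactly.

post: y == 6
stmt 6: x := z - z  -- replace 0 occurrence(s) of x with (z - z)
  => y == 6
stmt 5: z := z * y  -- replace 0 occurrence(s) of z with (z * y)
  => y == 6
stmt 4: z := y + x  -- replace 0 occurrence(s) of z with (y + x)
  => y == 6
stmt 3: y := y + z  -- replace 1 occurrence(s) of y with (y + z)
  => ( y + z ) == 6
stmt 2: z := z + z  -- replace 1 occurrence(s) of z with (z + z)
  => ( y + ( z + z ) ) == 6
stmt 1: x := x + x  -- replace 0 occurrence(s) of x with (x + x)
  => ( y + ( z + z ) ) == 6

Answer: ( y + ( z + z ) ) == 6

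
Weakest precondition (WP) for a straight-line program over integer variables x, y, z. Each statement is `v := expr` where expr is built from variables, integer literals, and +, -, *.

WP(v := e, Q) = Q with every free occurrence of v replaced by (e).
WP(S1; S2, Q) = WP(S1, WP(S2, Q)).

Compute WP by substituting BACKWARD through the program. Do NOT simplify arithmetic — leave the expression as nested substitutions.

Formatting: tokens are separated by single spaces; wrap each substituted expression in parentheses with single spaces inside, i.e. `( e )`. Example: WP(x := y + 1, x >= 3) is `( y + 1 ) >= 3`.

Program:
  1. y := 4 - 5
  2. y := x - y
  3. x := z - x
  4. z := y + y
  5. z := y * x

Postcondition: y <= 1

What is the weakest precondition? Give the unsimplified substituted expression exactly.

Answer: ( x - ( 4 - 5 ) ) <= 1

Derivation:
post: y <= 1
stmt 5: z := y * x  -- replace 0 occurrence(s) of z with (y * x)
  => y <= 1
stmt 4: z := y + y  -- replace 0 occurrence(s) of z with (y + y)
  => y <= 1
stmt 3: x := z - x  -- replace 0 occurrence(s) of x with (z - x)
  => y <= 1
stmt 2: y := x - y  -- replace 1 occurrence(s) of y with (x - y)
  => ( x - y ) <= 1
stmt 1: y := 4 - 5  -- replace 1 occurrence(s) of y with (4 - 5)
  => ( x - ( 4 - 5 ) ) <= 1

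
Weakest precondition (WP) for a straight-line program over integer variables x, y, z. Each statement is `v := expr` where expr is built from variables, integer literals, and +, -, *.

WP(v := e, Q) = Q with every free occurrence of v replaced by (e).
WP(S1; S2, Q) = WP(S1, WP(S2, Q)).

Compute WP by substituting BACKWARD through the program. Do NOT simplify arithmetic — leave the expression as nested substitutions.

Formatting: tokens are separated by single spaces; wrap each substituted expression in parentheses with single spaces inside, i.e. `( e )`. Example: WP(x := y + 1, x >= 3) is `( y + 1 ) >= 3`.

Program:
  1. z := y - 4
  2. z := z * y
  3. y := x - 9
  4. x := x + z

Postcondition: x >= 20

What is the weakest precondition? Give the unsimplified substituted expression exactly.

post: x >= 20
stmt 4: x := x + z  -- replace 1 occurrence(s) of x with (x + z)
  => ( x + z ) >= 20
stmt 3: y := x - 9  -- replace 0 occurrence(s) of y with (x - 9)
  => ( x + z ) >= 20
stmt 2: z := z * y  -- replace 1 occurrence(s) of z with (z * y)
  => ( x + ( z * y ) ) >= 20
stmt 1: z := y - 4  -- replace 1 occurrence(s) of z with (y - 4)
  => ( x + ( ( y - 4 ) * y ) ) >= 20

Answer: ( x + ( ( y - 4 ) * y ) ) >= 20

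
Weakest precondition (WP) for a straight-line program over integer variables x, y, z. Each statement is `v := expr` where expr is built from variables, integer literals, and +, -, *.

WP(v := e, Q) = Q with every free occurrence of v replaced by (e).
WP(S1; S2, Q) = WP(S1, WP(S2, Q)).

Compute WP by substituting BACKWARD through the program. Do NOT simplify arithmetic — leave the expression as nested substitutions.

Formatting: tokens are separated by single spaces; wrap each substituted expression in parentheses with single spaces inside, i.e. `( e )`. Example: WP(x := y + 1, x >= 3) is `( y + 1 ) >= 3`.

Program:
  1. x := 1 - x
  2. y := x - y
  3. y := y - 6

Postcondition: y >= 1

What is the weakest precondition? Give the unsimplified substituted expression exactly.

post: y >= 1
stmt 3: y := y - 6  -- replace 1 occurrence(s) of y with (y - 6)
  => ( y - 6 ) >= 1
stmt 2: y := x - y  -- replace 1 occurrence(s) of y with (x - y)
  => ( ( x - y ) - 6 ) >= 1
stmt 1: x := 1 - x  -- replace 1 occurrence(s) of x with (1 - x)
  => ( ( ( 1 - x ) - y ) - 6 ) >= 1

Answer: ( ( ( 1 - x ) - y ) - 6 ) >= 1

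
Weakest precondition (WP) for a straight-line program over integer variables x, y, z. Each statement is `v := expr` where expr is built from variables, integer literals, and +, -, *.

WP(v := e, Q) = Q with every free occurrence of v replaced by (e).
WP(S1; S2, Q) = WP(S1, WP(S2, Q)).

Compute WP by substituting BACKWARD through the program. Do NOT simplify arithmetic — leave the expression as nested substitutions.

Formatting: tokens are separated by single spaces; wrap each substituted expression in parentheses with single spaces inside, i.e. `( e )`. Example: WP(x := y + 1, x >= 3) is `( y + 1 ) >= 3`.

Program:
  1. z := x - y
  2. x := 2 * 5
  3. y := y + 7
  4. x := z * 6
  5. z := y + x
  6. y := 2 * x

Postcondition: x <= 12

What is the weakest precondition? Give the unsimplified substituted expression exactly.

post: x <= 12
stmt 6: y := 2 * x  -- replace 0 occurrence(s) of y with (2 * x)
  => x <= 12
stmt 5: z := y + x  -- replace 0 occurrence(s) of z with (y + x)
  => x <= 12
stmt 4: x := z * 6  -- replace 1 occurrence(s) of x with (z * 6)
  => ( z * 6 ) <= 12
stmt 3: y := y + 7  -- replace 0 occurrence(s) of y with (y + 7)
  => ( z * 6 ) <= 12
stmt 2: x := 2 * 5  -- replace 0 occurrence(s) of x with (2 * 5)
  => ( z * 6 ) <= 12
stmt 1: z := x - y  -- replace 1 occurrence(s) of z with (x - y)
  => ( ( x - y ) * 6 ) <= 12

Answer: ( ( x - y ) * 6 ) <= 12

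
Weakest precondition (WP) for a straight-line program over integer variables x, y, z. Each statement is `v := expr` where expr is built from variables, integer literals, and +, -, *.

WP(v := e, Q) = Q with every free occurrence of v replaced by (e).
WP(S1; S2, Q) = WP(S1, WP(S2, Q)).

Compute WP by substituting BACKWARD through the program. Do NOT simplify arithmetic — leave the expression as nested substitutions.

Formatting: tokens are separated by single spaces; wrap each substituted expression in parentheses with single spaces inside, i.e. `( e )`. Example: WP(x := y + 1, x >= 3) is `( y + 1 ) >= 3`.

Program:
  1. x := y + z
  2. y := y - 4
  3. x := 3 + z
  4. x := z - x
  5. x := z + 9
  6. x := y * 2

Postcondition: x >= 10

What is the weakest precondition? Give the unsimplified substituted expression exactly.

Answer: ( ( y - 4 ) * 2 ) >= 10

Derivation:
post: x >= 10
stmt 6: x := y * 2  -- replace 1 occurrence(s) of x with (y * 2)
  => ( y * 2 ) >= 10
stmt 5: x := z + 9  -- replace 0 occurrence(s) of x with (z + 9)
  => ( y * 2 ) >= 10
stmt 4: x := z - x  -- replace 0 occurrence(s) of x with (z - x)
  => ( y * 2 ) >= 10
stmt 3: x := 3 + z  -- replace 0 occurrence(s) of x with (3 + z)
  => ( y * 2 ) >= 10
stmt 2: y := y - 4  -- replace 1 occurrence(s) of y with (y - 4)
  => ( ( y - 4 ) * 2 ) >= 10
stmt 1: x := y + z  -- replace 0 occurrence(s) of x with (y + z)
  => ( ( y - 4 ) * 2 ) >= 10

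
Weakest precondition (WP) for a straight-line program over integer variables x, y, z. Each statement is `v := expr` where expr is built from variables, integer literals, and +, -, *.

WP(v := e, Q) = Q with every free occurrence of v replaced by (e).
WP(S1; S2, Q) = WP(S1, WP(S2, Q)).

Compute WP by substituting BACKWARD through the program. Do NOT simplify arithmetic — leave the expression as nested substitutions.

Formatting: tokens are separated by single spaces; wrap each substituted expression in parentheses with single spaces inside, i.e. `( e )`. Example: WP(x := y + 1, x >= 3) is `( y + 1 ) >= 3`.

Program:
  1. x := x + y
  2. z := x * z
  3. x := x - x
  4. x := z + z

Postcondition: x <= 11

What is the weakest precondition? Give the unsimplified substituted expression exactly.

Answer: ( ( ( x + y ) * z ) + ( ( x + y ) * z ) ) <= 11

Derivation:
post: x <= 11
stmt 4: x := z + z  -- replace 1 occurrence(s) of x with (z + z)
  => ( z + z ) <= 11
stmt 3: x := x - x  -- replace 0 occurrence(s) of x with (x - x)
  => ( z + z ) <= 11
stmt 2: z := x * z  -- replace 2 occurrence(s) of z with (x * z)
  => ( ( x * z ) + ( x * z ) ) <= 11
stmt 1: x := x + y  -- replace 2 occurrence(s) of x with (x + y)
  => ( ( ( x + y ) * z ) + ( ( x + y ) * z ) ) <= 11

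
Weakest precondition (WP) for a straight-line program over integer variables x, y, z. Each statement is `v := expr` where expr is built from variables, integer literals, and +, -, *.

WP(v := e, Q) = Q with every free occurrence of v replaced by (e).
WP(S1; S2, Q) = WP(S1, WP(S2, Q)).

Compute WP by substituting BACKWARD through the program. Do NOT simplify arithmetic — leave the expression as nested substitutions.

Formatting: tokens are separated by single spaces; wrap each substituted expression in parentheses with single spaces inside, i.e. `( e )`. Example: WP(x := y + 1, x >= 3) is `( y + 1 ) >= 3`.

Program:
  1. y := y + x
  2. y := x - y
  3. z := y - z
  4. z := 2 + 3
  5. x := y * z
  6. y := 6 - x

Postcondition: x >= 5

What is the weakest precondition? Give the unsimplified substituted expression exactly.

Answer: ( ( x - ( y + x ) ) * ( 2 + 3 ) ) >= 5

Derivation:
post: x >= 5
stmt 6: y := 6 - x  -- replace 0 occurrence(s) of y with (6 - x)
  => x >= 5
stmt 5: x := y * z  -- replace 1 occurrence(s) of x with (y * z)
  => ( y * z ) >= 5
stmt 4: z := 2 + 3  -- replace 1 occurrence(s) of z with (2 + 3)
  => ( y * ( 2 + 3 ) ) >= 5
stmt 3: z := y - z  -- replace 0 occurrence(s) of z with (y - z)
  => ( y * ( 2 + 3 ) ) >= 5
stmt 2: y := x - y  -- replace 1 occurrence(s) of y with (x - y)
  => ( ( x - y ) * ( 2 + 3 ) ) >= 5
stmt 1: y := y + x  -- replace 1 occurrence(s) of y with (y + x)
  => ( ( x - ( y + x ) ) * ( 2 + 3 ) ) >= 5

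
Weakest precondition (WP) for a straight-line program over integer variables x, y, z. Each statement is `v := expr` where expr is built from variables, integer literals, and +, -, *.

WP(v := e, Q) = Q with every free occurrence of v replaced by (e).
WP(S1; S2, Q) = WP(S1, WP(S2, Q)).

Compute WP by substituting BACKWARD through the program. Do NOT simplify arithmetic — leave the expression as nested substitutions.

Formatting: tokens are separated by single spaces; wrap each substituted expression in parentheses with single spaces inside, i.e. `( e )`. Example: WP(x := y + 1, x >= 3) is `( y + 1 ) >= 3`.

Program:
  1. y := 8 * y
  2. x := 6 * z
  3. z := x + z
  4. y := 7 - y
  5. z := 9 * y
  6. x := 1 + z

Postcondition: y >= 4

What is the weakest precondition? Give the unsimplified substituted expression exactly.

Answer: ( 7 - ( 8 * y ) ) >= 4

Derivation:
post: y >= 4
stmt 6: x := 1 + z  -- replace 0 occurrence(s) of x with (1 + z)
  => y >= 4
stmt 5: z := 9 * y  -- replace 0 occurrence(s) of z with (9 * y)
  => y >= 4
stmt 4: y := 7 - y  -- replace 1 occurrence(s) of y with (7 - y)
  => ( 7 - y ) >= 4
stmt 3: z := x + z  -- replace 0 occurrence(s) of z with (x + z)
  => ( 7 - y ) >= 4
stmt 2: x := 6 * z  -- replace 0 occurrence(s) of x with (6 * z)
  => ( 7 - y ) >= 4
stmt 1: y := 8 * y  -- replace 1 occurrence(s) of y with (8 * y)
  => ( 7 - ( 8 * y ) ) >= 4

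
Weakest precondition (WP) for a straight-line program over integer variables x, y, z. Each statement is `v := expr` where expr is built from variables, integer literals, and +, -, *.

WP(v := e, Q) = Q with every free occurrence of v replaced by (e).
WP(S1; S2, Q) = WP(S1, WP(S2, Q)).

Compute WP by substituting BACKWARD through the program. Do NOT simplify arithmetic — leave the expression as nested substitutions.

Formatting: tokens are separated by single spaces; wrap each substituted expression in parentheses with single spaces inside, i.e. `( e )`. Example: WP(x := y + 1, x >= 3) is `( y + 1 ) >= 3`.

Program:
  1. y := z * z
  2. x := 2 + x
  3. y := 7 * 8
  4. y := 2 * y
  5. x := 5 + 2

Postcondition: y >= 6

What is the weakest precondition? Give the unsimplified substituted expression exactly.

Answer: ( 2 * ( 7 * 8 ) ) >= 6

Derivation:
post: y >= 6
stmt 5: x := 5 + 2  -- replace 0 occurrence(s) of x with (5 + 2)
  => y >= 6
stmt 4: y := 2 * y  -- replace 1 occurrence(s) of y with (2 * y)
  => ( 2 * y ) >= 6
stmt 3: y := 7 * 8  -- replace 1 occurrence(s) of y with (7 * 8)
  => ( 2 * ( 7 * 8 ) ) >= 6
stmt 2: x := 2 + x  -- replace 0 occurrence(s) of x with (2 + x)
  => ( 2 * ( 7 * 8 ) ) >= 6
stmt 1: y := z * z  -- replace 0 occurrence(s) of y with (z * z)
  => ( 2 * ( 7 * 8 ) ) >= 6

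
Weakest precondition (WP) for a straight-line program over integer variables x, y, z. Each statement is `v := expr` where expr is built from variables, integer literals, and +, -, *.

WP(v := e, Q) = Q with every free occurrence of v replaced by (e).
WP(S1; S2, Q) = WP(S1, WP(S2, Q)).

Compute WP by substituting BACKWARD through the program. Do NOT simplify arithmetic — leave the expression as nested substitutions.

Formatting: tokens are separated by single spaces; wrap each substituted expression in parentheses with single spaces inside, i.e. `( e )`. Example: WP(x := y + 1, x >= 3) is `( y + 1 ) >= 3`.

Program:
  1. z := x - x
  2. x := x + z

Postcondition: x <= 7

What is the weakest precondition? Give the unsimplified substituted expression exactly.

post: x <= 7
stmt 2: x := x + z  -- replace 1 occurrence(s) of x with (x + z)
  => ( x + z ) <= 7
stmt 1: z := x - x  -- replace 1 occurrence(s) of z with (x - x)
  => ( x + ( x - x ) ) <= 7

Answer: ( x + ( x - x ) ) <= 7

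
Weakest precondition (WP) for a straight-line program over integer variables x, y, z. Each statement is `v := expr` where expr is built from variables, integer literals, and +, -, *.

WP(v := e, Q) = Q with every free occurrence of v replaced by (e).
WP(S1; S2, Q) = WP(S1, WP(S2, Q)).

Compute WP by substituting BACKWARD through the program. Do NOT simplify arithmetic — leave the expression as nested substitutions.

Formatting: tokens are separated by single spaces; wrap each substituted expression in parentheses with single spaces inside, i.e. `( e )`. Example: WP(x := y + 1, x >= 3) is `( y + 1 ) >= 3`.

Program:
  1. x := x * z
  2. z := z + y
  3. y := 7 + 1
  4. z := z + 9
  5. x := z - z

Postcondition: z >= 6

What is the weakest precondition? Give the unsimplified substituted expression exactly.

Answer: ( ( z + y ) + 9 ) >= 6

Derivation:
post: z >= 6
stmt 5: x := z - z  -- replace 0 occurrence(s) of x with (z - z)
  => z >= 6
stmt 4: z := z + 9  -- replace 1 occurrence(s) of z with (z + 9)
  => ( z + 9 ) >= 6
stmt 3: y := 7 + 1  -- replace 0 occurrence(s) of y with (7 + 1)
  => ( z + 9 ) >= 6
stmt 2: z := z + y  -- replace 1 occurrence(s) of z with (z + y)
  => ( ( z + y ) + 9 ) >= 6
stmt 1: x := x * z  -- replace 0 occurrence(s) of x with (x * z)
  => ( ( z + y ) + 9 ) >= 6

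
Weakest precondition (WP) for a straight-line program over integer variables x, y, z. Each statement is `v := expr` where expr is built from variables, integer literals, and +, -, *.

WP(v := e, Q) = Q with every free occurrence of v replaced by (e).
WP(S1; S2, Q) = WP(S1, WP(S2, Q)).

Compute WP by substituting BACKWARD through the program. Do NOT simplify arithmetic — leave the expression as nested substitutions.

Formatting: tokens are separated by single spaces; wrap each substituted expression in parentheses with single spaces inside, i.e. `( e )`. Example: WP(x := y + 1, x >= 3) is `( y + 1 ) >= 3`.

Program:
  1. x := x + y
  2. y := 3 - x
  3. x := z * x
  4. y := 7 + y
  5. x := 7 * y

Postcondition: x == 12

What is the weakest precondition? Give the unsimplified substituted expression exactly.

post: x == 12
stmt 5: x := 7 * y  -- replace 1 occurrence(s) of x with (7 * y)
  => ( 7 * y ) == 12
stmt 4: y := 7 + y  -- replace 1 occurrence(s) of y with (7 + y)
  => ( 7 * ( 7 + y ) ) == 12
stmt 3: x := z * x  -- replace 0 occurrence(s) of x with (z * x)
  => ( 7 * ( 7 + y ) ) == 12
stmt 2: y := 3 - x  -- replace 1 occurrence(s) of y with (3 - x)
  => ( 7 * ( 7 + ( 3 - x ) ) ) == 12
stmt 1: x := x + y  -- replace 1 occurrence(s) of x with (x + y)
  => ( 7 * ( 7 + ( 3 - ( x + y ) ) ) ) == 12

Answer: ( 7 * ( 7 + ( 3 - ( x + y ) ) ) ) == 12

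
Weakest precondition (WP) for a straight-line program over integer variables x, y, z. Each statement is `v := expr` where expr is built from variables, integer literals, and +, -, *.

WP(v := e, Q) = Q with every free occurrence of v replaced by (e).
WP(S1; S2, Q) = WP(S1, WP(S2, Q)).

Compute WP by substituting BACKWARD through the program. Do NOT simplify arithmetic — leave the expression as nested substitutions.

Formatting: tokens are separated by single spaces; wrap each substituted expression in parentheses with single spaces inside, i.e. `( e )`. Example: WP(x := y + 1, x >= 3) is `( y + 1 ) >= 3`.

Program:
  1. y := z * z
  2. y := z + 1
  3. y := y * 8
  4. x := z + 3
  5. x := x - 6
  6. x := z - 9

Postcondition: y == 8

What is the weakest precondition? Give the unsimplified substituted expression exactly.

post: y == 8
stmt 6: x := z - 9  -- replace 0 occurrence(s) of x with (z - 9)
  => y == 8
stmt 5: x := x - 6  -- replace 0 occurrence(s) of x with (x - 6)
  => y == 8
stmt 4: x := z + 3  -- replace 0 occurrence(s) of x with (z + 3)
  => y == 8
stmt 3: y := y * 8  -- replace 1 occurrence(s) of y with (y * 8)
  => ( y * 8 ) == 8
stmt 2: y := z + 1  -- replace 1 occurrence(s) of y with (z + 1)
  => ( ( z + 1 ) * 8 ) == 8
stmt 1: y := z * z  -- replace 0 occurrence(s) of y with (z * z)
  => ( ( z + 1 ) * 8 ) == 8

Answer: ( ( z + 1 ) * 8 ) == 8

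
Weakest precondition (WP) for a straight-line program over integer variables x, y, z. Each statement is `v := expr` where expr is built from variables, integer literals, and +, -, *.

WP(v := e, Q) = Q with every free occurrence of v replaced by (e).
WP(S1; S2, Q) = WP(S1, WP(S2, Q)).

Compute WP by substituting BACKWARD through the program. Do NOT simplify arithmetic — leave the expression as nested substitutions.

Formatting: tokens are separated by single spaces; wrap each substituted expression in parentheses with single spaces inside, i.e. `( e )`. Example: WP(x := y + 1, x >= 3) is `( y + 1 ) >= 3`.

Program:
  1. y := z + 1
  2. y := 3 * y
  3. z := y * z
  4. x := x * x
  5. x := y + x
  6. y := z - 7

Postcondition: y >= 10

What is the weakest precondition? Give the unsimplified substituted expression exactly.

Answer: ( ( ( 3 * ( z + 1 ) ) * z ) - 7 ) >= 10

Derivation:
post: y >= 10
stmt 6: y := z - 7  -- replace 1 occurrence(s) of y with (z - 7)
  => ( z - 7 ) >= 10
stmt 5: x := y + x  -- replace 0 occurrence(s) of x with (y + x)
  => ( z - 7 ) >= 10
stmt 4: x := x * x  -- replace 0 occurrence(s) of x with (x * x)
  => ( z - 7 ) >= 10
stmt 3: z := y * z  -- replace 1 occurrence(s) of z with (y * z)
  => ( ( y * z ) - 7 ) >= 10
stmt 2: y := 3 * y  -- replace 1 occurrence(s) of y with (3 * y)
  => ( ( ( 3 * y ) * z ) - 7 ) >= 10
stmt 1: y := z + 1  -- replace 1 occurrence(s) of y with (z + 1)
  => ( ( ( 3 * ( z + 1 ) ) * z ) - 7 ) >= 10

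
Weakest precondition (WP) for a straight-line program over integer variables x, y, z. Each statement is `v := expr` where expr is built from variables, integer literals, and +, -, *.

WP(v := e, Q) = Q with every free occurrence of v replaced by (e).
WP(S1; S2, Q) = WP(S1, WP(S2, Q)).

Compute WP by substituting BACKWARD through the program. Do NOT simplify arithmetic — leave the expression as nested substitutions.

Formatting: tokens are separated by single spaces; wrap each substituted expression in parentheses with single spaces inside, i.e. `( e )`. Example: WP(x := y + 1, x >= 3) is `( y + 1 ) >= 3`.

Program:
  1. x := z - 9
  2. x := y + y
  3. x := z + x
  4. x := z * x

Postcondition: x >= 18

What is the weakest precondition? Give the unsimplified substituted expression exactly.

Answer: ( z * ( z + ( y + y ) ) ) >= 18

Derivation:
post: x >= 18
stmt 4: x := z * x  -- replace 1 occurrence(s) of x with (z * x)
  => ( z * x ) >= 18
stmt 3: x := z + x  -- replace 1 occurrence(s) of x with (z + x)
  => ( z * ( z + x ) ) >= 18
stmt 2: x := y + y  -- replace 1 occurrence(s) of x with (y + y)
  => ( z * ( z + ( y + y ) ) ) >= 18
stmt 1: x := z - 9  -- replace 0 occurrence(s) of x with (z - 9)
  => ( z * ( z + ( y + y ) ) ) >= 18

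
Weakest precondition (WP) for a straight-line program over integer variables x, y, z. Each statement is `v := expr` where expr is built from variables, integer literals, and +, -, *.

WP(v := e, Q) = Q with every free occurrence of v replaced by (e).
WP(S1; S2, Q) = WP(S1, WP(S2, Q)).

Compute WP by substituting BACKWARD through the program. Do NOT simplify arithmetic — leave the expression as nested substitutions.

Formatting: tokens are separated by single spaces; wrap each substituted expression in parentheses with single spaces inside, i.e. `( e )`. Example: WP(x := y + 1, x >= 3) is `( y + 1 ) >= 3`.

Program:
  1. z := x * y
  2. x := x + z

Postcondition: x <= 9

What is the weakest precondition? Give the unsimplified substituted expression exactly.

Answer: ( x + ( x * y ) ) <= 9

Derivation:
post: x <= 9
stmt 2: x := x + z  -- replace 1 occurrence(s) of x with (x + z)
  => ( x + z ) <= 9
stmt 1: z := x * y  -- replace 1 occurrence(s) of z with (x * y)
  => ( x + ( x * y ) ) <= 9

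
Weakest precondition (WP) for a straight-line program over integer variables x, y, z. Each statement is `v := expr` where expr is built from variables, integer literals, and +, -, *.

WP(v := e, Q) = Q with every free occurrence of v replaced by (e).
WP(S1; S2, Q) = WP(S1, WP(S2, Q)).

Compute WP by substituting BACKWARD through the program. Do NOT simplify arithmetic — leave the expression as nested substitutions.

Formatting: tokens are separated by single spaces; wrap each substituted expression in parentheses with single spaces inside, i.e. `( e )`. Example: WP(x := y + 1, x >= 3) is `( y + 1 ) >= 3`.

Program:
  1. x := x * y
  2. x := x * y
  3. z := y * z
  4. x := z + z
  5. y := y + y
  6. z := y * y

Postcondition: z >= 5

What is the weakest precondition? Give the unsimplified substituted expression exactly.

post: z >= 5
stmt 6: z := y * y  -- replace 1 occurrence(s) of z with (y * y)
  => ( y * y ) >= 5
stmt 5: y := y + y  -- replace 2 occurrence(s) of y with (y + y)
  => ( ( y + y ) * ( y + y ) ) >= 5
stmt 4: x := z + z  -- replace 0 occurrence(s) of x with (z + z)
  => ( ( y + y ) * ( y + y ) ) >= 5
stmt 3: z := y * z  -- replace 0 occurrence(s) of z with (y * z)
  => ( ( y + y ) * ( y + y ) ) >= 5
stmt 2: x := x * y  -- replace 0 occurrence(s) of x with (x * y)
  => ( ( y + y ) * ( y + y ) ) >= 5
stmt 1: x := x * y  -- replace 0 occurrence(s) of x with (x * y)
  => ( ( y + y ) * ( y + y ) ) >= 5

Answer: ( ( y + y ) * ( y + y ) ) >= 5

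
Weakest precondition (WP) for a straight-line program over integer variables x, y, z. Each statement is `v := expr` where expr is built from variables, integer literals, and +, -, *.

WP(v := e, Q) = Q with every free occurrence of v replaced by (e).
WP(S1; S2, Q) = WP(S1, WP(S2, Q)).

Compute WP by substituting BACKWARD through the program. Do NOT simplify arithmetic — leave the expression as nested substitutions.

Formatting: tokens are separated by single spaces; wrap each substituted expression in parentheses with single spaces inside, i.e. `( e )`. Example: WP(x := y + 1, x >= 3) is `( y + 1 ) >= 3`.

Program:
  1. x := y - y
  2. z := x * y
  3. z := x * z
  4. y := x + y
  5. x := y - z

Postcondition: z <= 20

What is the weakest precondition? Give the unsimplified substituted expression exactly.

Answer: ( ( y - y ) * ( ( y - y ) * y ) ) <= 20

Derivation:
post: z <= 20
stmt 5: x := y - z  -- replace 0 occurrence(s) of x with (y - z)
  => z <= 20
stmt 4: y := x + y  -- replace 0 occurrence(s) of y with (x + y)
  => z <= 20
stmt 3: z := x * z  -- replace 1 occurrence(s) of z with (x * z)
  => ( x * z ) <= 20
stmt 2: z := x * y  -- replace 1 occurrence(s) of z with (x * y)
  => ( x * ( x * y ) ) <= 20
stmt 1: x := y - y  -- replace 2 occurrence(s) of x with (y - y)
  => ( ( y - y ) * ( ( y - y ) * y ) ) <= 20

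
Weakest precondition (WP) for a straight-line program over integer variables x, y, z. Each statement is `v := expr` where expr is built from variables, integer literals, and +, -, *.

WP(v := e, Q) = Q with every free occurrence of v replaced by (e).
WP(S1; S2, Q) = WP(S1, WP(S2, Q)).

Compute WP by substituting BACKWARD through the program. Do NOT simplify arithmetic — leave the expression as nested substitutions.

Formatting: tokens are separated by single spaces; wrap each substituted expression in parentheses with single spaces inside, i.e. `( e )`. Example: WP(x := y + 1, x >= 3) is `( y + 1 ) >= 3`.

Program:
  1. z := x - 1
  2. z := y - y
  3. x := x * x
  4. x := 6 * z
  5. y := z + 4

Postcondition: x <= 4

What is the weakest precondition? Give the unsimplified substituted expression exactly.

Answer: ( 6 * ( y - y ) ) <= 4

Derivation:
post: x <= 4
stmt 5: y := z + 4  -- replace 0 occurrence(s) of y with (z + 4)
  => x <= 4
stmt 4: x := 6 * z  -- replace 1 occurrence(s) of x with (6 * z)
  => ( 6 * z ) <= 4
stmt 3: x := x * x  -- replace 0 occurrence(s) of x with (x * x)
  => ( 6 * z ) <= 4
stmt 2: z := y - y  -- replace 1 occurrence(s) of z with (y - y)
  => ( 6 * ( y - y ) ) <= 4
stmt 1: z := x - 1  -- replace 0 occurrence(s) of z with (x - 1)
  => ( 6 * ( y - y ) ) <= 4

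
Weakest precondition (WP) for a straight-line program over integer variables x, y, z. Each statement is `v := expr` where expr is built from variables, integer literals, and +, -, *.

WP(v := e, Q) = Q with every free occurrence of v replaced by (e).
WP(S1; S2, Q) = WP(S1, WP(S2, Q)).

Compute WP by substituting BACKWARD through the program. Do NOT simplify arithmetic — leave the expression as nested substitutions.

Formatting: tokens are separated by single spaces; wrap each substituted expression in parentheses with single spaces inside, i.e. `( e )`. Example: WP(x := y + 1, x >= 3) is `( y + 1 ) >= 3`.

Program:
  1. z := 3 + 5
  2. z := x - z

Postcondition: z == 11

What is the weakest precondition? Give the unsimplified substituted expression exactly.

Answer: ( x - ( 3 + 5 ) ) == 11

Derivation:
post: z == 11
stmt 2: z := x - z  -- replace 1 occurrence(s) of z with (x - z)
  => ( x - z ) == 11
stmt 1: z := 3 + 5  -- replace 1 occurrence(s) of z with (3 + 5)
  => ( x - ( 3 + 5 ) ) == 11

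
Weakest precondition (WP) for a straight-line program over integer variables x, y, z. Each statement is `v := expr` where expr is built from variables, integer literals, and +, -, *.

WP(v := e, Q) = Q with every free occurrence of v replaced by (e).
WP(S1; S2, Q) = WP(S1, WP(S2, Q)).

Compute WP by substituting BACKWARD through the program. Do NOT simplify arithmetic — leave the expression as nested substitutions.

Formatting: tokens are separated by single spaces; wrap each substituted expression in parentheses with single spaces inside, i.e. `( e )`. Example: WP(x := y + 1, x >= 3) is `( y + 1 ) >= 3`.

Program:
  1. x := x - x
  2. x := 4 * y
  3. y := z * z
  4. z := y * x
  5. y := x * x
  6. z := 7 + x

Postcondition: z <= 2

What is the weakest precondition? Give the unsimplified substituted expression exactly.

Answer: ( 7 + ( 4 * y ) ) <= 2

Derivation:
post: z <= 2
stmt 6: z := 7 + x  -- replace 1 occurrence(s) of z with (7 + x)
  => ( 7 + x ) <= 2
stmt 5: y := x * x  -- replace 0 occurrence(s) of y with (x * x)
  => ( 7 + x ) <= 2
stmt 4: z := y * x  -- replace 0 occurrence(s) of z with (y * x)
  => ( 7 + x ) <= 2
stmt 3: y := z * z  -- replace 0 occurrence(s) of y with (z * z)
  => ( 7 + x ) <= 2
stmt 2: x := 4 * y  -- replace 1 occurrence(s) of x with (4 * y)
  => ( 7 + ( 4 * y ) ) <= 2
stmt 1: x := x - x  -- replace 0 occurrence(s) of x with (x - x)
  => ( 7 + ( 4 * y ) ) <= 2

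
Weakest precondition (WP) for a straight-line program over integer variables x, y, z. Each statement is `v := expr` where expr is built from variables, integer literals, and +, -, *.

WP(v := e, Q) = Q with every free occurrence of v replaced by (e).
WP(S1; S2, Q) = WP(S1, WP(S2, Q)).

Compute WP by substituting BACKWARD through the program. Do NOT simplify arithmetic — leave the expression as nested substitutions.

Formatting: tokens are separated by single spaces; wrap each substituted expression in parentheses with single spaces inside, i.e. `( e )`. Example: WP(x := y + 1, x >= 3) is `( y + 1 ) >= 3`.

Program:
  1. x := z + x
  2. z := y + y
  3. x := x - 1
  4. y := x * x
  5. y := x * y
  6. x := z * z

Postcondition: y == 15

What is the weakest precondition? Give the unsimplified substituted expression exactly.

post: y == 15
stmt 6: x := z * z  -- replace 0 occurrence(s) of x with (z * z)
  => y == 15
stmt 5: y := x * y  -- replace 1 occurrence(s) of y with (x * y)
  => ( x * y ) == 15
stmt 4: y := x * x  -- replace 1 occurrence(s) of y with (x * x)
  => ( x * ( x * x ) ) == 15
stmt 3: x := x - 1  -- replace 3 occurrence(s) of x with (x - 1)
  => ( ( x - 1 ) * ( ( x - 1 ) * ( x - 1 ) ) ) == 15
stmt 2: z := y + y  -- replace 0 occurrence(s) of z with (y + y)
  => ( ( x - 1 ) * ( ( x - 1 ) * ( x - 1 ) ) ) == 15
stmt 1: x := z + x  -- replace 3 occurrence(s) of x with (z + x)
  => ( ( ( z + x ) - 1 ) * ( ( ( z + x ) - 1 ) * ( ( z + x ) - 1 ) ) ) == 15

Answer: ( ( ( z + x ) - 1 ) * ( ( ( z + x ) - 1 ) * ( ( z + x ) - 1 ) ) ) == 15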